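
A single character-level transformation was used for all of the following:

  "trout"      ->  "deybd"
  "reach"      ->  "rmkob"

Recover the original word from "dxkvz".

plant

The output letters match the input read backwards, each shifted +10: trout reversed is tuort. The word is reversed, then every letter is shifted forward by 10.
Decoding dxkvz: shift back: d−10=t, x−10=n, k−10=a, v−10=l, z−10=p → tnalp; then reverse → plant.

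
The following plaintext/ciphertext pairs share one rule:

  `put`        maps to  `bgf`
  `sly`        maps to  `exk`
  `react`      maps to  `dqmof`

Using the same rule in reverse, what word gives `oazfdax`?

Compare letters: p→b is +12, u→g is +12, t→f is +12 — a constant shift. This is a Caesar cipher with shift 12.
Reversing it on oazfdax: o−12=c, a−12=o, z−12=n, f−12=t, d−12=r, a−12=o, x−12=l.

control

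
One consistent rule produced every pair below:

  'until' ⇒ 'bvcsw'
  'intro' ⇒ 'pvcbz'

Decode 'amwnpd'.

tender

In until: u→b is +7, n→v is +8, t→c is +9, i→s is +10 — the shift increases by 1 each position. Letter i (0-indexed) is shifted by i+7, so successive shifts are 7, 8, 9, ….
Undoing it on amwnpd: a−7=t, m−8=e, w−9=n, n−10=d, p−11=e, d−12=r.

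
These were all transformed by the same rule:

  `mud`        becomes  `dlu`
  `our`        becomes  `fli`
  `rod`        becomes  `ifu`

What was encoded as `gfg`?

pop

Compare letters: m→d is +17, u→l is +17, d→u is +17 — a constant shift. It's a constant shift of +17 (ROT17).
Reversing it on gfg: g−17=p, f−17=o, g−17=p.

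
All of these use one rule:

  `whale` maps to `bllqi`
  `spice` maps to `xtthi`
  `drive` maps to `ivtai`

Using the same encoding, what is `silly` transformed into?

The shifts repeat in a cycle of length 3: positions 0,1,… shift by +5, +4, +11, then the pattern repeats.
Applying it to silly: s+5=x, i+4=m, l+11=w, l+5=q, y+4=c.

xmwqc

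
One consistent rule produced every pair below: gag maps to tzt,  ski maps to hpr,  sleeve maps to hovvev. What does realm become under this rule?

Each pair mirrors across the alphabet (g↔t, a↔z, g↔t): positions sum to 25. This is the alphabet-reversal cipher (Atbash): a becomes z, b becomes y, etc.
For realm: r↔i, e↔v, a↔z, l↔o, m↔n.

ivzon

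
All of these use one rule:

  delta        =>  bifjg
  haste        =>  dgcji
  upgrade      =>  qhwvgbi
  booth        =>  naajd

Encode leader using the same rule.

figbiv

This is an affine cipher: with a=0,…,z=25, each position x becomes (7x+6) mod 26.
Applying it to leader: l(11)→7·11+6≡5=f; e(4)→7·4+6≡8=i; a(0)→7·0+6≡6=g; d(3)→7·3+6≡1=b; e(4)→7·4+6≡8=i; r(17)→7·17+6≡21=v (all mod 26).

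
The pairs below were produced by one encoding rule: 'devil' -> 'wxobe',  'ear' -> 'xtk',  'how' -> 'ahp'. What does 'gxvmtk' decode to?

nectar

Compare letters: d→w is +19, e→x is +19, v→o is +19 — a constant shift. This is a Caesar cipher with shift 19.
Reversing it on gxvmtk: g−19=n, x−19=e, v−19=c, m−19=t, t−19=a, k−19=r.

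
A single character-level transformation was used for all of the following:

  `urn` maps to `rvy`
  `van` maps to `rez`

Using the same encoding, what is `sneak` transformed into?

The output letters match the input read backwards, each shifted +4: urn reversed is nru. Read the word backwards and shift each letter +4.
For sneak: reverse → kaens; then shift: k+4=o, a+4=e, e+4=i, n+4=r, s+4=w.

oeirw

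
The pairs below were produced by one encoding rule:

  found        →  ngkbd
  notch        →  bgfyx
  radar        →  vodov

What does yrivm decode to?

clerk

f(5)→n(13) and o(14)→g(6) fit y≡5x+14 (mod 26); the inverse of 5 mod 26 is 21. Each letter's alphabet position (a=0..z=25) is mapped through 5·x+14 mod 26 — an affine cipher.
Decoding yrivm: y(24)→21·(24−14)≡2=c; r(17)→21·(17−14)≡11=l; i(8)→21·(8−14)≡4=e; v(21)→21·(21−14)≡17=r; m(12)→21·(12−14)≡10=k (all mod 26).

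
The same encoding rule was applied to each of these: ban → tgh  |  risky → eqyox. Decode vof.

The output letters match the input read backwards, each shifted +6: ban reversed is nab. The word is reversed, then every letter is shifted forward by 6.
Decoding vof: shift back: v−6=p, o−6=i, f−6=z → piz; then reverse → zip.

zip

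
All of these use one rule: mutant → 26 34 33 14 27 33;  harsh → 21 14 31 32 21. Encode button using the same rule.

m is letter #13 and maps to 26: an offset of 13. Letters become their 1-based position plus 13 (so a→14, b→15, …).
For button: b=2→15, u=21→34, t=20→33, t=20→33, o=15→28, n=14→27.

15 34 33 33 28 27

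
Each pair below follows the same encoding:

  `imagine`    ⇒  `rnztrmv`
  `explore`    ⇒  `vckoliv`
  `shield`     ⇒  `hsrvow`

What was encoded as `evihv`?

Letters are reflected about the middle of the alphabet (position → 25−position): Atbash.
Reversing it on evihv: e↔v, v↔e, i↔r, h↔s, v↔e.

verse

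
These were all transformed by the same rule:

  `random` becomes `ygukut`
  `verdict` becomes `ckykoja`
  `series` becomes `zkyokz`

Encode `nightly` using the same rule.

uonoasf

The shift depends on letter class: consonant r→y is +7, but vowel a→g is +6. Vowels shift forward by 6 and consonants shift forward by 7.
For nightly: n(cons)+7=u, i(vowel)+6=o, g(cons)+7=n, h(cons)+7=o, t(cons)+7=a, l(cons)+7=s, y(cons)+7=f.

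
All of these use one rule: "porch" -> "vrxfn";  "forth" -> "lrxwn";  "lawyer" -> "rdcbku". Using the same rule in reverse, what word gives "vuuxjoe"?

The shifts repeat in a cycle of length 2: positions 0,1,… shift by +6, +3, then the pattern repeats.
Undoing it on vuuxjoe: v−6=p, u−3=r, u−6=o, x−3=u, j−6=d, o−3=l, e−6=y.

proudly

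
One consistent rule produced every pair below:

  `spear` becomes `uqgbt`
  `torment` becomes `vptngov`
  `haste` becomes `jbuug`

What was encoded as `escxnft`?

crawler

Shifts by position in spear: pos 0: s→u (+2), pos 1: p→q (+1), pos 2: e→g (+2), pos 3: a→b (+1) — repeating every 2. A repeating key of period 2 is used — shifts +2, +1 over and over.
Undoing it on escxnft: e−2=c, s−1=r, c−2=a, x−1=w, n−2=l, f−1=e, t−2=r.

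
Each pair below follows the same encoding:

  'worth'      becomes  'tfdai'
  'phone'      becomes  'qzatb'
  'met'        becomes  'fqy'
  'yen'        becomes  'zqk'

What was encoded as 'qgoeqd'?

The output letters match the input read backwards, each shifted +12: worth reversed is htrow. Read the word backwards and shift each letter +12.
Undoing it on qgoeqd: shift back: q−12=e, g−12=u, o−12=c, e−12=s, q−12=e, d−12=r → eucser; then reverse → rescue.

rescue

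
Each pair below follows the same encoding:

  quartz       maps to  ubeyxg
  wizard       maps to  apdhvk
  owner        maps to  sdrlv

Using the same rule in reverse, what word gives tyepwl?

praise

A repeating key of period 2 is used — shifts +4, +7 over and over.
Decoding tyepwl: t−4=p, y−7=r, e−4=a, p−7=i, w−4=s, l−7=e.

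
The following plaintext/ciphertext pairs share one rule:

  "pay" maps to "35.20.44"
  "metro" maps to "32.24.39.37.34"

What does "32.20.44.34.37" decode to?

p is letter #16 and maps to 35: an offset of 19. Each letter is replaced by its alphabet position (a=1..z=26) + 19.
Reversing it on 32.20.44.34.37: 32→(32−19)÷1=13=m, 20→(20−19)÷1=1=a, 44→(44−19)÷1=25=y, 34→(34−19)÷1=15=o, 37→(37−19)÷1=18=r.

mayor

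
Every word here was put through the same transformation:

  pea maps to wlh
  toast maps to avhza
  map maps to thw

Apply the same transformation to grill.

It's a constant shift of +7 (ROT7).
On grill: g+7=n, r+7=y, i+7=p, l+7=s, l+7=s.

nypss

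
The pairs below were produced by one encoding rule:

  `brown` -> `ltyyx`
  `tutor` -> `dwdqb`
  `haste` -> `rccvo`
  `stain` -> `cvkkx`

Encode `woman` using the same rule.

The shifts repeat in a cycle of length 2: positions 0,1,… shift by +10, +2, then the pattern repeats.
On woman: w+10=g, o+2=q, m+10=w, a+2=c, n+10=x.

gqwcx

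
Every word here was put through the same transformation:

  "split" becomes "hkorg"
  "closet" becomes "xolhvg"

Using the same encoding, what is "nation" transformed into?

mzgrlm

Letters are reflected about the middle of the alphabet (position → 25−position): Atbash.
Applying it to nation: n↔m, a↔z, t↔g, i↔r, o↔l, n↔m.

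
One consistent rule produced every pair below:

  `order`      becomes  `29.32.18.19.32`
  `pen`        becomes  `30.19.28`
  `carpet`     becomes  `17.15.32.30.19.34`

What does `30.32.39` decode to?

o is letter #15 and maps to 29: an offset of 14. Each letter is replaced by its alphabet position (a=1..z=26) + 14.
Decoding 30.32.39: 30→(30−14)÷1=16=p, 32→(32−14)÷1=18=r, 39→(39−14)÷1=25=y.

pry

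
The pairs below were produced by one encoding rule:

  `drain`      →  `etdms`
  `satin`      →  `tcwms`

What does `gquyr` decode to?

Each letter shifts forward by (position + 1), i.e. 1, 2, 3, … — the shift grows by one for each successive letter.
Decoding gquyr: g−1=f, q−2=o, u−3=r, y−4=u, r−5=m.

forum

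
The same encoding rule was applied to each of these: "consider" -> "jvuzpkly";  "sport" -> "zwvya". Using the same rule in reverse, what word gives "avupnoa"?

Compare letters: c→j is +7, o→v is +7, n→u is +7 — a constant shift. Every letter moves 7 places later in the alphabet, wrapping around z→a.
Decoding avupnoa: a−7=t, v−7=o, u−7=n, p−7=i, n−7=g, o−7=h, a−7=t.

tonight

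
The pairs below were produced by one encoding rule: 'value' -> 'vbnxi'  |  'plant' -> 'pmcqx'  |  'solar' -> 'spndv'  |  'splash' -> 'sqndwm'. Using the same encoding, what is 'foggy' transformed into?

fpijc

In value: v→v is +0, a→b is +1, l→n is +2, u→x is +3 — the shift increases by 1 each position. Each letter shifts forward by its position index (0, 1, 2, …) — the shift grows by one for each successive letter.
On foggy: f+0=f, o+1=p, g+2=i, g+3=j, y+4=c.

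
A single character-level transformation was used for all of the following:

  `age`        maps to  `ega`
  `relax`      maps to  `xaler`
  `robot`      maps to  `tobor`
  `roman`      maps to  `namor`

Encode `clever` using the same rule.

It's just the letters in reverse order.
For clever: reverse → revelc.

revelc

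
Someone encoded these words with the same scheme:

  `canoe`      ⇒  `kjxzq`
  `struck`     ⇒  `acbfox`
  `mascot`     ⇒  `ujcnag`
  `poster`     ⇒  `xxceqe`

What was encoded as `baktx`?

trail

In canoe: c→k is +8, a→j is +9, n→x is +10, o→z is +11 — the shift increases by 1 each position. The shift increases by 1 at each position, starting from +8: 8, 9, 10, ….
Reversing it on baktx: b−8=t, a−9=r, k−10=a, t−11=i, x−12=l.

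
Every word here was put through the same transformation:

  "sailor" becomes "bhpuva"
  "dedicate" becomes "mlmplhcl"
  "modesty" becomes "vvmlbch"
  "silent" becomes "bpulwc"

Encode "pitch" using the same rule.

ypclq

Vowels shift forward by 7 and consonants shift forward by 9.
On pitch: p(cons)+9=y, i(vowel)+7=p, t(cons)+9=c, c(cons)+9=l, h(cons)+9=q.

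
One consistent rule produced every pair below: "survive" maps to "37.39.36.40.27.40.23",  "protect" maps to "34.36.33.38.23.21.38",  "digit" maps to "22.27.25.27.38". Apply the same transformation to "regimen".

36.23.25.27.31.23.32

s is letter #19 and maps to 37: an offset of 18. The number is (letter's place in the alphabet, a=1) + 18.
Applying it to regimen: r=18→36, e=5→23, g=7→25, i=9→27, m=13→31, e=5→23, n=14→32.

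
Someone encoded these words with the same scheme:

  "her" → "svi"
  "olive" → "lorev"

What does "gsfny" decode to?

thumb

Each pair mirrors across the alphabet (h↔s, e↔v, r↔i): positions sum to 25. Letters are reflected about the middle of the alphabet (position → 25−position): Atbash.
Undoing it on gsfny: g↔t, s↔h, f↔u, n↔m, y↔b.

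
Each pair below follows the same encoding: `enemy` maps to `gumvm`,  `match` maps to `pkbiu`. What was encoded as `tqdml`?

devil

Read the word backwards and shift each letter +8.
Undoing it on tqdml: shift back: t−8=l, q−8=i, d−8=v, m−8=e, l−8=d → lived; then reverse → devil.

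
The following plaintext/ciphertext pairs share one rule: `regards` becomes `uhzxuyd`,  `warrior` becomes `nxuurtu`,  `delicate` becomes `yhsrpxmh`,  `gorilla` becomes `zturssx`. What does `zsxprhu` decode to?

r(17)→u(20) and e(4)→h(7) fit y≡9x+23 (mod 26); the inverse of 9 mod 26 is 3. Each letter's alphabet position (a=0..z=25) is mapped through 9·x+23 mod 26 — an affine cipher.
Reversing it on zsxprhu: z(25)→3·(25−23)≡6=g; s(18)→3·(18−23)≡11=l; x(23)→3·(23−23)≡0=a; p(15)→3·(15−23)≡2=c; r(17)→3·(17−23)≡8=i; h(7)→3·(7−23)≡4=e; u(20)→3·(20−23)≡17=r (all mod 26).

glacier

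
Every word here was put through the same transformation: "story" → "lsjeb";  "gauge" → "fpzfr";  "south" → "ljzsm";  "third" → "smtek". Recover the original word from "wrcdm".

This is an affine cipher: with a=0,…,z=25, each position x becomes (7x+15) mod 26.
Decoding wrcdm: w(22)→15·(22−15)≡1=b; r(17)→15·(17−15)≡4=e; c(2)→15·(2−15)≡13=n; d(3)→15·(3−15)≡2=c; m(12)→15·(12−15)≡7=h (all mod 26).

bench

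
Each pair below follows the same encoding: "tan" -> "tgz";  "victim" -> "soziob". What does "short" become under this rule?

The output letters match the input read backwards, each shifted +6: tan reversed is nat. Read the word backwards and shift each letter +6.
On short: reverse → trohs; then shift: t+6=z, r+6=x, o+6=u, h+6=n, s+6=y.

zxuny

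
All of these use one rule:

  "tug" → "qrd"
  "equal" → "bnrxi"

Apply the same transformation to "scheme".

pzebjb

It's a constant shift of +23 (ROT23).
For scheme: s+23=p, c+23=z, h+23=e, e+23=b, m+23=j, e+23=b.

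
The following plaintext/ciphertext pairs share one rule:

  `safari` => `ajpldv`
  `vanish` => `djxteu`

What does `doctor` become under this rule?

In safari: s→a is +8, a→j is +9, f→p is +10, a→l is +11 — the shift increases by 1 each position. Each letter shifts forward by (position + 8), i.e. 8, 9, 10, … — the shift grows by one for each successive letter.
Applying it to doctor: d+8=l, o+9=x, c+10=m, t+11=e, o+12=a, r+13=e.

lxmeae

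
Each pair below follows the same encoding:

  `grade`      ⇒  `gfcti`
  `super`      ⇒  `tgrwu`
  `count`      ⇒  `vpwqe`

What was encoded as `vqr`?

The word is reversed, then every letter is shifted forward by 2.
Decoding vqr: shift back: v−2=t, q−2=o, r−2=p → top; then reverse → pot.

pot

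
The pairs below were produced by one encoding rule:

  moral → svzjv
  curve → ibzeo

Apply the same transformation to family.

The shift increases by 1 at each position, starting from +6: 6, 7, 8, ….
For family: f+6=l, a+7=h, m+8=u, i+9=r, l+10=v, y+11=j.

lhurvj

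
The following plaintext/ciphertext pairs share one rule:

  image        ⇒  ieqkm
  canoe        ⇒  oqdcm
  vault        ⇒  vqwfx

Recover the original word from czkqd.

organ

Each letter's alphabet position (a=0..z=25) is mapped through 25·x+16 mod 26 — an affine cipher.
Decoding czkqd: c(2)→25·(2−16)≡14=o; z(25)→25·(25−16)≡17=r; k(10)→25·(10−16)≡6=g; q(16)→25·(16−16)≡0=a; d(3)→25·(3−16)≡13=n (all mod 26).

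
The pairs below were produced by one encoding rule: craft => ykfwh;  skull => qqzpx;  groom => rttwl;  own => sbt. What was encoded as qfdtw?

royal

The word is reversed, then every letter is shifted forward by 5.
Reversing it on qfdtw: shift back: q−5=l, f−5=a, d−5=y, t−5=o, w−5=r → layor; then reverse → royal.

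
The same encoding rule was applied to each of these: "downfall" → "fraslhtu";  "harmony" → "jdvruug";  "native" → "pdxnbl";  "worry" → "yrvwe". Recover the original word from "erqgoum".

combine

The shift increases by 1 at each position, starting from +2: 2, 3, 4, ….
Decoding erqgoum: e−2=c, r−3=o, q−4=m, g−5=b, o−6=i, u−7=n, m−8=e.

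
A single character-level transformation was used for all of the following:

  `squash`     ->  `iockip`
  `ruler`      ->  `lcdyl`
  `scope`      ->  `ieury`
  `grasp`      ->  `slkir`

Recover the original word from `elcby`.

crude

s(18)→i(8) and q(16)→o(14) fit y≡23x+10 (mod 26); the inverse of 23 mod 26 is 17. Treating letters as 0–25, the rule is x ↦ 23x + 10 (mod 26).
Undoing it on elcby: e(4)→17·(4−10)≡2=c; l(11)→17·(11−10)≡17=r; c(2)→17·(2−10)≡20=u; b(1)→17·(1−10)≡3=d; y(24)→17·(24−10)≡4=e (all mod 26).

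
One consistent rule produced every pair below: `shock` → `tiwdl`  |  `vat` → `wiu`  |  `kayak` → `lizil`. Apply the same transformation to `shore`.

Vowels shift forward by 8 and consonants shift forward by 1.
Applying it to shore: s(cons)+1=t, h(cons)+1=i, o(vowel)+8=w, r(cons)+1=s, e(vowel)+8=m.

tiwsm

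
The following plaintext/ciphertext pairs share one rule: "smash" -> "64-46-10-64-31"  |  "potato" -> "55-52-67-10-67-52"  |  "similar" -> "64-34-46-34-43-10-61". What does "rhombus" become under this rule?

With a=1..z=26, the number is 3·pos + 7.
Applying it to rhombus: r=18→61, h=8→31, o=15→52, m=13→46, b=2→13, u=21→70, s=19→64.

61-31-52-46-13-70-64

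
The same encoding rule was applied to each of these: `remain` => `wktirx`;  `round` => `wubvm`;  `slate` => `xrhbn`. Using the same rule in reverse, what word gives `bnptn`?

Each letter shifts forward by (position + 5), i.e. 5, 6, 7, … — the shift grows by one for each successive letter.
Reversing it on bnptn: b−5=w, n−6=h, p−7=i, t−8=l, n−9=e.

while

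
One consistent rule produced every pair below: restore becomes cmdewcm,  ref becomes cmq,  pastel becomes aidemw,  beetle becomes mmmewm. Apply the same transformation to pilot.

aqwwe

The shift depends on letter class: consonant r→c is +11, but vowel e→m is +8. Two shifts are in play — +8 for a/e/i/o/u, +11 for every other letter.
On pilot: p(cons)+11=a, i(vowel)+8=q, l(cons)+11=w, o(vowel)+8=w, t(cons)+11=e.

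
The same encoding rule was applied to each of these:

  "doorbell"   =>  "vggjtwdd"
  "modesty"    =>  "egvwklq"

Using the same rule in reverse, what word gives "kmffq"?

Compare letters: d→v is +18, o→g is +18, o→g is +18 — a constant shift. It's a constant shift of +18 (ROT18).
Reversing it on kmffq: k−18=s, m−18=u, f−18=n, f−18=n, q−18=y.

sunny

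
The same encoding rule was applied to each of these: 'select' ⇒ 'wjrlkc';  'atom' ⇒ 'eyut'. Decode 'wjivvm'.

second

In select: s→w is +4, e→j is +5, l→r is +6, e→l is +7 — the shift increases by 1 each position. The shift increases by 1 at each position, starting from +4: 4, 5, 6, ….
Decoding wjivvm: w−4=s, j−5=e, i−6=c, v−7=o, v−8=n, m−9=d.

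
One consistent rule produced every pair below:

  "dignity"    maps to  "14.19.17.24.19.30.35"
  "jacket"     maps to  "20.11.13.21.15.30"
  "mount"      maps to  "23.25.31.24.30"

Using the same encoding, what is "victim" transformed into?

32.19.13.30.19.23

d is letter #4 and maps to 14: an offset of 10. Letters become their 1-based position plus 10 (so a→11, b→12, …).
On victim: v=22→32, i=9→19, c=3→13, t=20→30, i=9→19, m=13→23.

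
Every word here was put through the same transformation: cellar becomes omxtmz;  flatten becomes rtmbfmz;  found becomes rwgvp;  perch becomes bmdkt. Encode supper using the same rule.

Shifts by position in cellar: pos 0: c→o (+12), pos 1: e→m (+8), pos 2: l→x (+12), pos 3: l→t (+8) — repeating every 2. It's a Vigenère-style cipher with numeric key [12,8]: position i shifts by key[i mod 2].
For supper: s+12=e, u+8=c, p+12=b, p+8=x, e+12=q, r+8=z.

ecbxqz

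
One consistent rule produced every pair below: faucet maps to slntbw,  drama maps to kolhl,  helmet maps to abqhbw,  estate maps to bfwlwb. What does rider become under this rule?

orkbo

This is an affine cipher: with a=0,…,z=25, each position x becomes (17x+11) mod 26.
On rider: r(17)→17·17+11≡14=o; i(8)→17·8+11≡17=r; d(3)→17·3+11≡10=k; e(4)→17·4+11≡1=b; r(17)→17·17+11≡14=o (all mod 26).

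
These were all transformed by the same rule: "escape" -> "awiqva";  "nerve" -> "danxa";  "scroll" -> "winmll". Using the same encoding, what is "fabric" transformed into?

jqznki

e(4)→a(0) and s(18)→w(22) fit y≡9x+16 (mod 26); the inverse of 9 mod 26 is 3. Each letter's alphabet position (a=0..z=25) is mapped through 9·x+16 mod 26 — an affine cipher.
Applying it to fabric: f(5)→9·5+16≡9=j; a(0)→9·0+16≡16=q; b(1)→9·1+16≡25=z; r(17)→9·17+16≡13=n; i(8)→9·8+16≡10=k; c(2)→9·2+16≡8=i (all mod 26).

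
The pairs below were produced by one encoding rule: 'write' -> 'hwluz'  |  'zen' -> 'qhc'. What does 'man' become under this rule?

The word is reversed, then every letter is shifted forward by 3.
On man: reverse → nam; then shift: n+3=q, a+3=d, m+3=p.

qdp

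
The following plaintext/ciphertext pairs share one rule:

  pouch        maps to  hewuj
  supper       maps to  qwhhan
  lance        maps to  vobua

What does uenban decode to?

p(15)→h(7) and o(14)→e(4) fit y≡3x+14 (mod 26); the inverse of 3 mod 26 is 9. This is an affine cipher: with a=0,…,z=25, each position x becomes (3x+14) mod 26.
Decoding uenban: u(20)→9·(20−14)≡2=c; e(4)→9·(4−14)≡14=o; n(13)→9·(13−14)≡17=r; b(1)→9·(1−14)≡13=n; a(0)→9·(0−14)≡4=e; n(13)→9·(13−14)≡17=r (all mod 26).

corner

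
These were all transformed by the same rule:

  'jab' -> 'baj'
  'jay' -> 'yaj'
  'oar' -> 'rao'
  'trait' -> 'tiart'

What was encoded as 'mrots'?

The output letters match the input read backwards: jab reversed is baj. It's just the letters in reverse order.
Reversing it on mrots: then reverse → storm.

storm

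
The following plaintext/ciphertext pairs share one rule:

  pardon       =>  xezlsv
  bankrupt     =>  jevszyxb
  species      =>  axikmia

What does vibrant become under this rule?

The shift depends on letter class: consonant p→x is +8, but vowel a→e is +4. The rule splits by letter class: vowels +4, consonants +8.
Applying it to vibrant: v(cons)+8=d, i(vowel)+4=m, b(cons)+8=j, r(cons)+8=z, a(vowel)+4=e, n(cons)+8=v, t(cons)+8=b.

dmjzevb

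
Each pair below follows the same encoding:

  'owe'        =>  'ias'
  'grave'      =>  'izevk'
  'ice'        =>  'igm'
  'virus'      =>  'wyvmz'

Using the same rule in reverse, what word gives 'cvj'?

Read the word backwards and shift each letter +4.
Reversing it on cvj: shift back: c−4=y, v−4=r, j−4=f → yrf; then reverse → fry.

fry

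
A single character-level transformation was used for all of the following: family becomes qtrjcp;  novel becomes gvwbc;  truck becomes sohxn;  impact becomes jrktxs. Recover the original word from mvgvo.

donor

f(5)→q(16) and a(0)→t(19) fit y≡15x+19 (mod 26); the inverse of 15 mod 26 is 7. Treating letters as 0–25, the rule is x ↦ 15x + 19 (mod 26).
Reversing it on mvgvo: m(12)→7·(12−19)≡3=d; v(21)→7·(21−19)≡14=o; g(6)→7·(6−19)≡13=n; v(21)→7·(21−19)≡14=o; o(14)→7·(14−19)≡17=r (all mod 26).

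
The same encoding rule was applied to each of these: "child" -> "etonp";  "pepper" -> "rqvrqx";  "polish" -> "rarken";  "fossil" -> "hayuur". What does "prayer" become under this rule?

rdgaqx

Shifts by position in child: pos 0: c→e (+2), pos 1: h→t (+12), pos 2: i→o (+6), pos 3: l→n (+2), pos 4: d→p (+12) — repeating every 3. A repeating key of period 3 is used — shifts +2, +12, +6 over and over.
Applying it to prayer: p+2=r, r+12=d, a+6=g, y+2=a, e+12=q, r+6=x.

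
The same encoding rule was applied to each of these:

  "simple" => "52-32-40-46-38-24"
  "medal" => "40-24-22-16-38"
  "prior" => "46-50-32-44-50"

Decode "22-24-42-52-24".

s(#19)→52 and i(#9)→32: differences scale by 2, so n = 2·pos + 14. Each letter becomes 2×(its alphabet position, a=1..z=26) + 14.
Reversing it on 22-24-42-52-24: 22→(22−14)÷2=4=d, 24→(24−14)÷2=5=e, 42→(42−14)÷2=14=n, 52→(52−14)÷2=19=s, 24→(24−14)÷2=5=e.

dense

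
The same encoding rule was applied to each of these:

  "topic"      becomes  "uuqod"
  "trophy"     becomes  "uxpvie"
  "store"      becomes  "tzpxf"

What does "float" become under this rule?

Shifts by position in topic: pos 0: t→u (+1), pos 1: o→u (+6), pos 2: p→q (+1), pos 3: i→o (+6) — repeating every 2. The shifts repeat in a cycle of length 2: positions 0,1,… shift by +1, +6, then the pattern repeats.
On float: f+1=g, l+6=r, o+1=p, a+6=g, t+1=u.

grpgu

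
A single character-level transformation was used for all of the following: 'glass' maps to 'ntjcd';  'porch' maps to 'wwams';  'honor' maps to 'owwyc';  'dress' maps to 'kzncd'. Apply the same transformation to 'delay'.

Each letter shifts forward by (position + 7), i.e. 7, 8, 9, … — the shift grows by one for each successive letter.
Applying it to delay: d+7=k, e+8=m, l+9=u, a+10=k, y+11=j.

kmukj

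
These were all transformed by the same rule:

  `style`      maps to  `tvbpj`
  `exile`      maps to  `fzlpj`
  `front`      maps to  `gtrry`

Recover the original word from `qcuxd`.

party

The shift increases by 1 at each position, starting from +1: 1, 2, 3, ….
Reversing it on qcuxd: q−1=p, c−2=a, u−3=r, x−4=t, d−5=y.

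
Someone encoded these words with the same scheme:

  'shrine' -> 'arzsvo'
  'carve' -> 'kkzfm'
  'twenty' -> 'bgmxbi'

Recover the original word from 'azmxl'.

spend

Shifts by position in shrine: pos 0: s→a (+8), pos 1: h→r (+10), pos 2: r→z (+8), pos 3: i→s (+10) — repeating every 2. It's a Vigenère-style cipher with numeric key [8,10]: position i shifts by key[i mod 2].
Reversing it on azmxl: a−8=s, z−10=p, m−8=e, x−10=n, l−8=d.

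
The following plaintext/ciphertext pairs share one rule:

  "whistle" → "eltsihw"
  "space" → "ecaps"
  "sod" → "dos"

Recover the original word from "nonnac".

The word is simply reversed.
Reversing it on nonnac: then reverse → cannon.

cannon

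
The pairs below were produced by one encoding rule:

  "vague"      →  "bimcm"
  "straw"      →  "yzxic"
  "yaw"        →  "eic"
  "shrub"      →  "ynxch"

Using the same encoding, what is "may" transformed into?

sie

The shift depends on letter class: consonant v→b is +6, but vowel a→i is +8. Vowels shift forward by 8 and consonants shift forward by 6.
Applying it to may: m(cons)+6=s, a(vowel)+8=i, y(cons)+6=e.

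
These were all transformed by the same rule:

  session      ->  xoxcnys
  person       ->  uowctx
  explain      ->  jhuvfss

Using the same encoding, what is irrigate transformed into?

Shifts by position in session: pos 0: s→x (+5), pos 1: e→o (+10), pos 2: s→x (+5), pos 3: s→c (+10) — repeating every 2. The shifts repeat in a cycle of length 2: positions 0,1,… shift by +5, +10, then the pattern repeats.
On irrigate: i+5=n, r+10=b, r+5=w, i+10=s, g+5=l, a+10=k, t+5=y, e+10=o.

nbwslkyo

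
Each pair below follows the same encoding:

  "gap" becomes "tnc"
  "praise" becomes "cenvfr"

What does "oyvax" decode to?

blink

Compare letters: g→t is +13, a→n is +13, p→c is +13 — a constant shift. Every letter moves 13 places later in the alphabet, wrapping around z→a.
Decoding oyvax: o−13=b, y−13=l, v−13=i, a−13=n, x−13=k.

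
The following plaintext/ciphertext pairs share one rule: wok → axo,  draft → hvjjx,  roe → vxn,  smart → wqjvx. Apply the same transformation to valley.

zjppnc

The rule splits by letter class: vowels +9, consonants +4.
For valley: v(cons)+4=z, a(vowel)+9=j, l(cons)+4=p, l(cons)+4=p, e(vowel)+9=n, y(cons)+4=c.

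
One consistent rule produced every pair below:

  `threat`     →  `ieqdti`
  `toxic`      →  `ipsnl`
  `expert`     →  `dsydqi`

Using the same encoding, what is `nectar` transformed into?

This is an affine cipher: with a=0,…,z=25, each position x becomes (9x+19) mod 26.
On nectar: n(13)→9·13+19≡6=g; e(4)→9·4+19≡3=d; c(2)→9·2+19≡11=l; t(19)→9·19+19≡8=i; a(0)→9·0+19≡19=t; r(17)→9·17+19≡16=q (all mod 26).

gdlitq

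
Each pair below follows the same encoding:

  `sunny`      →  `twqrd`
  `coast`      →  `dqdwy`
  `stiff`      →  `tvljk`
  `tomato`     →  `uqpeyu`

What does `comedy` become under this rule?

dqpiie

Letter i (0-indexed) is shifted by i+1, so successive shifts are 1, 2, 3, ….
On comedy: c+1=d, o+2=q, m+3=p, e+4=i, d+5=i, y+6=e.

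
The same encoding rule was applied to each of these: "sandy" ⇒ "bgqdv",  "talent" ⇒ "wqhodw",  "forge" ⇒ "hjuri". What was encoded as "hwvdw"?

Read the word backwards and shift each letter +3.
Decoding hwvdw: shift back: h−3=e, w−3=t, v−3=s, d−3=a, w−3=t → etsat; then reverse → taste.

taste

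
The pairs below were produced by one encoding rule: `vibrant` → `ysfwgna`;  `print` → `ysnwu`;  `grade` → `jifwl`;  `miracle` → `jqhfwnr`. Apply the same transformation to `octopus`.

xzutyht

The output letters match the input read backwards, each shifted +5: vibrant reversed is tnarbiv. Read the word backwards and shift each letter +5.
Applying it to octopus: reverse → supotco; then shift: s+5=x, u+5=z, p+5=u, o+5=t, t+5=y, c+5=h, o+5=t.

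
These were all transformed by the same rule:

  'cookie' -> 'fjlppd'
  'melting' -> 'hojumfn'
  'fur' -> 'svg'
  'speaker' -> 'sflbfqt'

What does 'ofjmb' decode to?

alien

Read the word backwards and shift each letter +1.
Undoing it on ofjmb: shift back: o−1=n, f−1=e, j−1=i, m−1=l, b−1=a → neila; then reverse → alien.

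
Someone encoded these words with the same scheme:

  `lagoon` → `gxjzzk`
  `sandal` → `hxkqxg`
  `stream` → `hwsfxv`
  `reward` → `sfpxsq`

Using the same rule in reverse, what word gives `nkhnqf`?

l(11)→g(6) and a(0)→x(23) fit y≡15x+23 (mod 26); the inverse of 15 mod 26 is 7. Treating letters as 0–25, the rule is x ↦ 15x + 23 (mod 26).
Reversing it on nkhnqf: n(13)→7·(13−23)≡8=i; k(10)→7·(10−23)≡13=n; h(7)→7·(7−23)≡18=s; n(13)→7·(13−23)≡8=i; q(16)→7·(16−23)≡3=d; f(5)→7·(5−23)≡4=e (all mod 26).

inside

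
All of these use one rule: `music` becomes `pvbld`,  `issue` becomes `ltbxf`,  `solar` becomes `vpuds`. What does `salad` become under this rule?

Shifts by position in music: pos 0: m→p (+3), pos 1: u→v (+1), pos 2: s→b (+9), pos 3: i→l (+3), pos 4: c→d (+1) — repeating every 3. A repeating key of period 3 is used — shifts +3, +1, +9 over and over.
For salad: s+3=v, a+1=b, l+9=u, a+3=d, d+1=e.

vbude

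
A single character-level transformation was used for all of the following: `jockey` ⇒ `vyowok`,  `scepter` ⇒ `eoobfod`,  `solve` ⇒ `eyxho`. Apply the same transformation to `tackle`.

fkowxo

The rule splits by letter class: vowels +10, consonants +12.
Applying it to tackle: t(cons)+12=f, a(vowel)+10=k, c(cons)+12=o, k(cons)+12=w, l(cons)+12=x, e(vowel)+10=o.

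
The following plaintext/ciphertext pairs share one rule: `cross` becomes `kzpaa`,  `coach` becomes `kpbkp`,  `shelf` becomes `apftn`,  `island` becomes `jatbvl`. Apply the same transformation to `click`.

ktjks

The shift depends on letter class: consonant c→k is +8, but vowel o→p is +1. The rule splits by letter class: vowels +1, consonants +8.
For click: c(cons)+8=k, l(cons)+8=t, i(vowel)+1=j, c(cons)+8=k, k(cons)+8=s.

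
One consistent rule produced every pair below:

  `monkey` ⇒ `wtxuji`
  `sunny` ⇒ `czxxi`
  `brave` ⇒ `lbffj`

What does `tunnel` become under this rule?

The shift depends on letter class: consonant m→w is +10, but vowel o→t is +5. Vowels shift forward by 5 and consonants shift forward by 10.
For tunnel: t(cons)+10=d, u(vowel)+5=z, n(cons)+10=x, n(cons)+10=x, e(vowel)+5=j, l(cons)+10=v.

dzxxjv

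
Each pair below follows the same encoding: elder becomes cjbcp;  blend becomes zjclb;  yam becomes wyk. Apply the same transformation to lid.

jgb

Compare letters: e→c is +24, l→j is +24, d→b is +24 — a constant shift. This is a Caesar cipher with shift 24.
For lid: l+24=j, i+24=g, d+24=b.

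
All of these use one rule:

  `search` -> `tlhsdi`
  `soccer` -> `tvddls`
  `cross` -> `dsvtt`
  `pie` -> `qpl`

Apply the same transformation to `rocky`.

svdlz

The rule splits by letter class: vowels +7, consonants +1.
Applying it to rocky: r(cons)+1=s, o(vowel)+7=v, c(cons)+1=d, k(cons)+1=l, y(cons)+1=z.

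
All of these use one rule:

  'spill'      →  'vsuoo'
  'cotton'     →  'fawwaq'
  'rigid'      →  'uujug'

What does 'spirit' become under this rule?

The shift depends on letter class: consonant s→v is +3, but vowel i→u is +12. Vowels shift forward by 12 and consonants shift forward by 3.
On spirit: s(cons)+3=v, p(cons)+3=s, i(vowel)+12=u, r(cons)+3=u, i(vowel)+12=u, t(cons)+3=w.

vsuuuw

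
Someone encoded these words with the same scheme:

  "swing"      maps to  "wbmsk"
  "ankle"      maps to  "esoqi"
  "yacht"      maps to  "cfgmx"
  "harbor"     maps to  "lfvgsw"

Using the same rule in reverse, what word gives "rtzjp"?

novel

The shifts repeat in a cycle of length 2: positions 0,1,… shift by +4, +5, then the pattern repeats.
Undoing it on rtzjp: r−4=n, t−5=o, z−4=v, j−5=e, p−4=l.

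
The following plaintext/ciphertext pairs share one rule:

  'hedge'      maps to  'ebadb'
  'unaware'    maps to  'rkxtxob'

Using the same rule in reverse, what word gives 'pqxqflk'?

station

Compare letters: h→e is +23, e→b is +23, d→a is +23 — a constant shift. Each letter is shifted forward by 23 in the alphabet (a Caesar shift of +23).
Reversing it on pqxqflk: p−23=s, q−23=t, x−23=a, q−23=t, f−23=i, l−23=o, k−23=n.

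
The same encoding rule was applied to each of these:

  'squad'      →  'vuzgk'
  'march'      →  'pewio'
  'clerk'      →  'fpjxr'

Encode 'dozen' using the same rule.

gseku

In squad: s→v is +3, q→u is +4, u→z is +5, a→g is +6 — the shift increases by 1 each position. Letter i (0-indexed) is shifted by i+3, so successive shifts are 3, 4, 5, ….
For dozen: d+3=g, o+4=s, z+5=e, e+6=k, n+7=u.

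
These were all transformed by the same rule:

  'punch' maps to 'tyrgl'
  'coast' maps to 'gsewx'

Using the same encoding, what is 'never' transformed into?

riziv

This is a Caesar cipher with shift 4.
On never: n+4=r, e+4=i, v+4=z, e+4=i, r+4=v.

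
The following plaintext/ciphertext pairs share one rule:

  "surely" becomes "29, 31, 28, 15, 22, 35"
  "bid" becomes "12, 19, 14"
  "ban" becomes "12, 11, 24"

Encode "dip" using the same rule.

s is letter #19 and maps to 29: an offset of 10. The number is (letter's place in the alphabet, a=1) + 10.
Applying it to dip: d=4→14, i=9→19, p=16→26.

14, 19, 26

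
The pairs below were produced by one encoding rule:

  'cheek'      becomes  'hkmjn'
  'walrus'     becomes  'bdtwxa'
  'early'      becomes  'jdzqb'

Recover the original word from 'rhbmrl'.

Shifts by position in cheek: pos 0: c→h (+5), pos 1: h→k (+3), pos 2: e→m (+8), pos 3: e→j (+5), pos 4: k→n (+3) — repeating every 3. It's a Vigenère-style cipher with numeric key [5,3,8]: position i shifts by key[i mod 3].
Reversing it on rhbmrl: r−5=m, h−3=e, b−8=t, m−5=h, r−3=o, l−8=d.

method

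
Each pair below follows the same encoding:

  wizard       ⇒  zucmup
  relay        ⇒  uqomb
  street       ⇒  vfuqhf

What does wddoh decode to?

trace

Shifts by position in wizard: pos 0: w→z (+3), pos 1: i→u (+12), pos 2: z→c (+3), pos 3: a→m (+12) — repeating every 2. A repeating key of period 2 is used — shifts +3, +12 over and over.
Reversing it on wddoh: w−3=t, d−12=r, d−3=a, o−12=c, h−3=e.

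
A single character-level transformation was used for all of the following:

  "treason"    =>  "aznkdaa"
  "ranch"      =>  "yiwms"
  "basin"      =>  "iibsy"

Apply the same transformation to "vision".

cqbszz

Letter i (0-indexed) is shifted by i+7, so successive shifts are 7, 8, 9, ….
For vision: v+7=c, i+8=q, s+9=b, i+10=s, o+11=z, n+12=z.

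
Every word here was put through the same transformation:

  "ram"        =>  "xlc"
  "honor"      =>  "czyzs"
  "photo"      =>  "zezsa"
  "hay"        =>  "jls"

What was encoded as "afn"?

The output letters match the input read backwards, each shifted +11: ram reversed is mar. Read the word backwards and shift each letter +11.
Decoding afn: shift back: a−11=p, f−11=u, n−11=c → puc; then reverse → cup.

cup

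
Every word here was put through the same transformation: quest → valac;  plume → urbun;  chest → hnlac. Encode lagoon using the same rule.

qgnwxx

In quest: q→v is +5, u→a is +6, e→l is +7, s→a is +8 — the shift increases by 1 each position. Letter i (0-indexed) is shifted by i+5, so successive shifts are 5, 6, 7, ….
For lagoon: l+5=q, a+6=g, g+7=n, o+8=w, o+9=x, n+10=x.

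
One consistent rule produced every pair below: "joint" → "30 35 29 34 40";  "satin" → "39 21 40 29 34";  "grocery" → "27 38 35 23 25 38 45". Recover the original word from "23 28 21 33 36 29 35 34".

champion

Letters become their 1-based position plus 20 (so a→21, b→22, …).
Reversing it on 23 28 21 33 36 29 35 34: 23→(23−20)÷1=3=c, 28→(28−20)÷1=8=h, 21→(21−20)÷1=1=a, 33→(33−20)÷1=13=m, 36→(36−20)÷1=16=p, 29→(29−20)÷1=9=i, 35→(35−20)÷1=15=o, 34→(34−20)÷1=14=n.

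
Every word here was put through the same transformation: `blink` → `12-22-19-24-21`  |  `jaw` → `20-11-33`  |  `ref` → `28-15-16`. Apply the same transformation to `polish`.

b is letter #2 and maps to 12: an offset of 10. Each letter is replaced by its alphabet position (a=1..z=26) + 10.
On polish: p=16→26, o=15→25, l=12→22, i=9→19, s=19→29, h=8→18.

26-25-22-19-29-18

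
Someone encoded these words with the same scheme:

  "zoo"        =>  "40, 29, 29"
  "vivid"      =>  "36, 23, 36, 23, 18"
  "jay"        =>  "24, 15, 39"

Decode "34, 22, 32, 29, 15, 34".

z is letter #26 and maps to 40: an offset of 14. Each letter is replaced by its alphabet position (a=1..z=26) + 14.
Undoing it on 34, 22, 32, 29, 15, 34: 34→(34−14)÷1=20=t, 22→(22−14)÷1=8=h, 32→(32−14)÷1=18=r, 29→(29−14)÷1=15=o, 15→(15−14)÷1=1=a, 34→(34−14)÷1=20=t.

throat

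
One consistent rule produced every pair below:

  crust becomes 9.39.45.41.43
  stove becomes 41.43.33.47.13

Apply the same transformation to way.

49.5.53

c(#3)→9 and r(#18)→39: differences scale by 2, so n = 2·pos + 3. Each letter becomes 2×(its alphabet position, a=1..z=26) + 3.
For way: w=23→49, a=1→5, y=25→53.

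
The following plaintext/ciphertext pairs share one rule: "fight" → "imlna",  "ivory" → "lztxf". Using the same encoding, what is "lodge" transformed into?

osiml

The shift increases by 1 at each position, starting from +3: 3, 4, 5, ….
On lodge: l+3=o, o+4=s, d+5=i, g+6=m, e+7=l.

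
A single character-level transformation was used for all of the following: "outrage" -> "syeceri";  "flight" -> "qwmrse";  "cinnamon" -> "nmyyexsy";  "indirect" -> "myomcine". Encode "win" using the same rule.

The shift depends on letter class: consonant t→e is +11, but vowel o→s is +4. The rule splits by letter class: vowels +4, consonants +11.
For win: w(cons)+11=h, i(vowel)+4=m, n(cons)+11=y.

hmy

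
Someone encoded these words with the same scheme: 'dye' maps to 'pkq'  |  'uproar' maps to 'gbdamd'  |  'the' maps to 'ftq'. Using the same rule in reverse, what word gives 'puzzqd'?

dinner

Compare letters: d→p is +12, y→k is +12, e→q is +12 — a constant shift. This is a Caesar cipher with shift 12.
Undoing it on puzzqd: p−12=d, u−12=i, z−12=n, z−12=n, q−12=e, d−12=r.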